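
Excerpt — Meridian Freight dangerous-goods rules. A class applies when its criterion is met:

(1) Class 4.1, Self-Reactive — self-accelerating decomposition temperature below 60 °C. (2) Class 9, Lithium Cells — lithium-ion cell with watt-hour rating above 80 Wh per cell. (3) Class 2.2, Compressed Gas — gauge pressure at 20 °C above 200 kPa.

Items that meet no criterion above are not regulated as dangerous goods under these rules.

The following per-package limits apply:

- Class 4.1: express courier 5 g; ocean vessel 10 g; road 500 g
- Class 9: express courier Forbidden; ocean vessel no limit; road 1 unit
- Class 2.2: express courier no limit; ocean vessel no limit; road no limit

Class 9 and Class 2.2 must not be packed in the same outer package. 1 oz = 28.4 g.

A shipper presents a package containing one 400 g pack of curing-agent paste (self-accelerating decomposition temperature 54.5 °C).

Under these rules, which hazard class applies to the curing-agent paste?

Class 4.1

With self-accelerating decomposition temperature 54.5 °C (< 60 °C), the curing-agent paste falls in Class 4.1.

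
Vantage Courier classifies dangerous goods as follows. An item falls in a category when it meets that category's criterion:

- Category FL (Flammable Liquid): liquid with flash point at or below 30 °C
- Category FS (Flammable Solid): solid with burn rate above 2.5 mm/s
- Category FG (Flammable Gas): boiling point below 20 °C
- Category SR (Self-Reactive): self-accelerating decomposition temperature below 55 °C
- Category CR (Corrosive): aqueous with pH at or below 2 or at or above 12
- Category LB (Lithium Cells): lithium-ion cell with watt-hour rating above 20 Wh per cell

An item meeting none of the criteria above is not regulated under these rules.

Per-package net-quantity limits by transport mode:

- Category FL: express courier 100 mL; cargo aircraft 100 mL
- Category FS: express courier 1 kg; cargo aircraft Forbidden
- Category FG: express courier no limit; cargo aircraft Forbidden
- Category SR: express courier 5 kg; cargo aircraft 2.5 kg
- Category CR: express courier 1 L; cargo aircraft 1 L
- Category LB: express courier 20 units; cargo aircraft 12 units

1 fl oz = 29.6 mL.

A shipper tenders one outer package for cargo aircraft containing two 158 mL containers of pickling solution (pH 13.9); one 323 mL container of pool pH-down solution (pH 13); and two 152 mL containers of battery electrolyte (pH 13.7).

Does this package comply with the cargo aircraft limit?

Yes

Pickling solution: pH 13.9 ≥ 12 → Category CR (Corrosive).
The pool pH-down solution has pH 13, which is ≥ 12, so it is Category CR (Corrosive).
Battery electrolyte: pH 13.7 ≥ 12 → Category CR (Corrosive).
Category CR net quantity: (two 158 mL containers = 316 mL) + 323 mL + (two 152 mL containers = 304 mL) = 943 mL.
943 mL is within the cargo aircraft limit of 1 L for Category CR.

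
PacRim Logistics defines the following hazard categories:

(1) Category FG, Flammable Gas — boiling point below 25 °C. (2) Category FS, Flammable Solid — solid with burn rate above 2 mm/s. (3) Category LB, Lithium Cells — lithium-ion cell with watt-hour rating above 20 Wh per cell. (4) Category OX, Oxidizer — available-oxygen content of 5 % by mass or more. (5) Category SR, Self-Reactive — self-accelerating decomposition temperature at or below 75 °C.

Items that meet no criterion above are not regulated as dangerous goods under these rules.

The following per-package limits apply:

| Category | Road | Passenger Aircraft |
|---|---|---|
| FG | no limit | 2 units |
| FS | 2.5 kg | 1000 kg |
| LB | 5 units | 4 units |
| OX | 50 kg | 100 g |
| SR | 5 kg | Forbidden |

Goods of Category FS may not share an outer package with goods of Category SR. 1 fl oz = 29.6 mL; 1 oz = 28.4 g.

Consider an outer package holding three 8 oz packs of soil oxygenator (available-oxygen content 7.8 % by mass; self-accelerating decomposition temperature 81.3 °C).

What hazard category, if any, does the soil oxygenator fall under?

Category OX

Soil oxygenator: available-oxygen content 7.8 % by mass ≥ 5 % by mass → Category OX (Oxidizer).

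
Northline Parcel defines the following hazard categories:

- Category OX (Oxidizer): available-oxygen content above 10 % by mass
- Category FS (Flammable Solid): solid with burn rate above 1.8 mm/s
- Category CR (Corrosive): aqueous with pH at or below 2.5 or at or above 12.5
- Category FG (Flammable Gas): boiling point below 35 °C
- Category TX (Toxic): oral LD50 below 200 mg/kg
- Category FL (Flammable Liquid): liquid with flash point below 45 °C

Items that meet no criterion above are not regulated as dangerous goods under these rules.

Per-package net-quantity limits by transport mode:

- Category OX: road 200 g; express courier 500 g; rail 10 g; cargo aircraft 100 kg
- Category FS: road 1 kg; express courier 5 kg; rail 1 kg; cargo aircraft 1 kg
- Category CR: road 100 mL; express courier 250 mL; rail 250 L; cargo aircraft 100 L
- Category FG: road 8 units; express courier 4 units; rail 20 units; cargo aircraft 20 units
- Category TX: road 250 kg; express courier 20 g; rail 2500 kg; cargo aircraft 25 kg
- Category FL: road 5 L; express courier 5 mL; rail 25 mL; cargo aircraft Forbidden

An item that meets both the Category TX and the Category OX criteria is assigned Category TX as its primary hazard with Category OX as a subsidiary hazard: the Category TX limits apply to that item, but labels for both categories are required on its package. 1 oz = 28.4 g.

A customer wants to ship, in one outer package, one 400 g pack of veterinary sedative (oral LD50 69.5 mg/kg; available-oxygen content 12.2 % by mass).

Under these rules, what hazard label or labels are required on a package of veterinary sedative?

Category OX and TX

With oral LD50 69.5 mg/kg (< 200 mg/kg), the veterinary sedative falls in Category TX.
With available-oxygen content 12.2 % by mass (> 10 % by mass), the veterinary sedative falls in Category OX.
By the precedence rule Category TX is primary and Category OX is subsidiary, and that rule requires both labels on the package.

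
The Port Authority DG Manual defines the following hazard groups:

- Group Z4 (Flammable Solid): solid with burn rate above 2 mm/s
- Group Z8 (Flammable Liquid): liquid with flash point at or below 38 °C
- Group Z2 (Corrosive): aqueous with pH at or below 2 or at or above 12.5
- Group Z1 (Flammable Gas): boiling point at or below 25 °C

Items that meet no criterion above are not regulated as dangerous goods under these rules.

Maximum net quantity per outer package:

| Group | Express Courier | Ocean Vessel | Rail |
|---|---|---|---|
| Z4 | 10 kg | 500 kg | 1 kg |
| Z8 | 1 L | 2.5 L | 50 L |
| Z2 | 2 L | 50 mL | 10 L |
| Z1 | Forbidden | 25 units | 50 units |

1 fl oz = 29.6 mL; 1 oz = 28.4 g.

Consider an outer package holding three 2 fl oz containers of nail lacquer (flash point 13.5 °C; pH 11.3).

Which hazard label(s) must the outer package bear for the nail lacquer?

Group Z8

The nail lacquer has flash point 13.5 °C, which is ≤ 38 °C, so it is Group Z8 (Flammable Liquid).
Only the Group Z8 label is required.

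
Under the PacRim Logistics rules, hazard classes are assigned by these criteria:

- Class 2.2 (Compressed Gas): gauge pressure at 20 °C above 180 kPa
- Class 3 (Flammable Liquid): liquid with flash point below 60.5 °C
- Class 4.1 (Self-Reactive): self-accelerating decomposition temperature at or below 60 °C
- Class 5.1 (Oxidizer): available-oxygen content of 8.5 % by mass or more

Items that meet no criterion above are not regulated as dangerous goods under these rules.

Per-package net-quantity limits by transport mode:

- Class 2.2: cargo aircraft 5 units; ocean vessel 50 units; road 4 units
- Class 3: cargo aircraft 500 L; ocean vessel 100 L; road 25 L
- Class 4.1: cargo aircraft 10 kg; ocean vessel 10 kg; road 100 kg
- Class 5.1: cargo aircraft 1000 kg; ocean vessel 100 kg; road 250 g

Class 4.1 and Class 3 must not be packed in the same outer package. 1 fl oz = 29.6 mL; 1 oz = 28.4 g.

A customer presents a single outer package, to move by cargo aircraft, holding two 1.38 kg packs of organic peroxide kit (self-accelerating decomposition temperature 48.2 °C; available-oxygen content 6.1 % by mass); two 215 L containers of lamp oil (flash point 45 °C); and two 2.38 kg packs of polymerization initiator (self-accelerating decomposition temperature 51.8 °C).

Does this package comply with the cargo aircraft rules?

No

The organic peroxide kit has self-accelerating decomposition temperature 48.2 °C, which is ≤ 60 °C, so it is Class 4.1 (Self-Reactive).
The lamp oil has flash point 45 °C, which is < 60.5 °C, so it is Class 3 (Flammable Liquid).
With self-accelerating decomposition temperature 51.8 °C (≤ 60 °C), the polymerization initiator falls in Class 4.1.
Class 4.1 net quantity: (two 1.38 kg packs = 2.76 kg) + (two 2.38 kg packs = 4.76 kg) = 7.52 kg.
7.52 kg is within the cargo aircraft limit of 10 kg for Class 4.1.
Class 3 quantity: two 215 L containers = 430 L.
430 L is within the cargo aircraft limit of 500 L for Class 3.
Class 4.1 and Class 3 may not share an outer package.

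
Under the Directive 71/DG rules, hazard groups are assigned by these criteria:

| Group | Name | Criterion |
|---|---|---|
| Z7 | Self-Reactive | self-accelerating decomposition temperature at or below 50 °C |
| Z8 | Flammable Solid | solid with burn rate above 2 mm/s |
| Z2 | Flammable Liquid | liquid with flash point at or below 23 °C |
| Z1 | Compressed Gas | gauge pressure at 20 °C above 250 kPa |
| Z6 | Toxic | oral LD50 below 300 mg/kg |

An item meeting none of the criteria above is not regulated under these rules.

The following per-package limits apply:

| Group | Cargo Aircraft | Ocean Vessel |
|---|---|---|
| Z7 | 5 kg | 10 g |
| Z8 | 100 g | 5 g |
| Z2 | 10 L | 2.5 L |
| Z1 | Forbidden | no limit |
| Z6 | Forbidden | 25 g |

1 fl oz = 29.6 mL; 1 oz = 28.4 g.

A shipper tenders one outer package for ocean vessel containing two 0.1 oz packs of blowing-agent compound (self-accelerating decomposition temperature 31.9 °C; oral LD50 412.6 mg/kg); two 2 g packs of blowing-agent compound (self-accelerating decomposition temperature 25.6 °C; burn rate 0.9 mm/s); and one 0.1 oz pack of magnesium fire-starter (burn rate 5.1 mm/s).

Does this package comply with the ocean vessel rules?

Blowing-agent compound: self-accelerating decomposition temperature 31.9 °C ≤ 50 °C → Group Z7 (Self-Reactive).
The blowing-agent compound has self-accelerating decomposition temperature 25.6 °C, which is ≤ 50 °C, so it is Group Z7 (Self-Reactive).
Magnesium fire-starter: burn rate 5.1 mm/s > 2 mm/s → Group Z8 (Flammable Solid).
Group Z7 net quantity: (two 0.1 oz packs = 5.68 g) + (two 2 g packs = 4 g) = 9.68 g.
That is within the Group Z7 ocean vessel limit of 10 g.
Group Z8 quantity: one 0.1 oz pack = 2.84 g.
That is within the Group Z8 ocean vessel limit of 5 g.
Every hazard group is within its ocean vessel limit and no segregation rule is violated.

Yes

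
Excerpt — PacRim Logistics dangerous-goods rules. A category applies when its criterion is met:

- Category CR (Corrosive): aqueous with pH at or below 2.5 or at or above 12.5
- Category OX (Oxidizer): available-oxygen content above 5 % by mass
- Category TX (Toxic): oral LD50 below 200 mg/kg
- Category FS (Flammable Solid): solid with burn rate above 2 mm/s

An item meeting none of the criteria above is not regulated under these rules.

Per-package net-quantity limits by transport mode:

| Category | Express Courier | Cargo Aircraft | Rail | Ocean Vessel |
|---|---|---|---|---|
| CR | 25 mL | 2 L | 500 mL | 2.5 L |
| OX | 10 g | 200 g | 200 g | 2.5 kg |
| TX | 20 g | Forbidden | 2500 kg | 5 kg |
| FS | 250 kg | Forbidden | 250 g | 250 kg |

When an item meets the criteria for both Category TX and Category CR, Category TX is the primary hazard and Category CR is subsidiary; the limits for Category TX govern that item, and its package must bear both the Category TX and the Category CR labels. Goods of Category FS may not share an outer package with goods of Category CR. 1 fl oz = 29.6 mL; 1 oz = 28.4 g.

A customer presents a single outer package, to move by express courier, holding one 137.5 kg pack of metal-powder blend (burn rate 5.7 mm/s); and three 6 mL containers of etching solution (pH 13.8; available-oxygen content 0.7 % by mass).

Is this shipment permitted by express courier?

Burn rate 5.7 mm/s meets the Category FS criterion (Flammable Solid), so the metal-powder blend is Category FS.
pH 13.8 meets the Category CR criterion (Corrosive), so the etching solution is Category CR.
Category FS quantity: 137.5 kg.
137.5 kg is within the express courier limit of 250 kg for Category FS.
Category CR quantity: three 6 mL containers = 18 mL.
That is within the Category CR express courier limit of 25 mL.
Category FS and Category CR may not share an outer package.

No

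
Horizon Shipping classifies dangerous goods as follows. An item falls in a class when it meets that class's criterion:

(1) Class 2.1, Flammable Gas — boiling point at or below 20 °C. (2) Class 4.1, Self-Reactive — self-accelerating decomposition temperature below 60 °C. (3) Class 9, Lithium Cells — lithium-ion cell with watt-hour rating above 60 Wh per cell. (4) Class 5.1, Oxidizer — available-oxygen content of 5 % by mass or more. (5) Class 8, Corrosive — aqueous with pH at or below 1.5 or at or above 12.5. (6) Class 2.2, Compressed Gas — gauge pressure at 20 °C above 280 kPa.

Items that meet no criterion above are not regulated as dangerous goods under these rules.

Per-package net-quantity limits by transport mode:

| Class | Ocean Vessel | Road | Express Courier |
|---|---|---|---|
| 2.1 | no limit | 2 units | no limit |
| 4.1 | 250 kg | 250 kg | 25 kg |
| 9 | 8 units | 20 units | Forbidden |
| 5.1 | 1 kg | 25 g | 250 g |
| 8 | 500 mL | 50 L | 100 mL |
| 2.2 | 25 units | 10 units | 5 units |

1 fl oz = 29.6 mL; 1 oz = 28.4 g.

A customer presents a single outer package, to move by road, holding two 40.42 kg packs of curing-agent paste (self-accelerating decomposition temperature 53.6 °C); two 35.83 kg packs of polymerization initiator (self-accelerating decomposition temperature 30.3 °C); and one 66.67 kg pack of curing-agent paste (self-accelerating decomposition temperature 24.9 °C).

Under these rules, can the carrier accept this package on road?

Yes

Self-accelerating decomposition temperature 53.6 °C meets the Class 4.1 criterion (Self-Reactive), so the curing-agent paste is Class 4.1.
With self-accelerating decomposition temperature 30.3 °C (< 60 °C), the polymerization initiator falls in Class 4.1.
With self-accelerating decomposition temperature 24.9 °C (< 60 °C), the curing-agent paste falls in Class 4.1.
Total Class 4.1: (two 40.42 kg packs = 80.84 kg) + (two 35.83 kg packs = 71.66 kg) + 66.67 kg = 219.17 kg.
219.17 kg ≤ 250 kg (road limit, Class 4.1) — within limit.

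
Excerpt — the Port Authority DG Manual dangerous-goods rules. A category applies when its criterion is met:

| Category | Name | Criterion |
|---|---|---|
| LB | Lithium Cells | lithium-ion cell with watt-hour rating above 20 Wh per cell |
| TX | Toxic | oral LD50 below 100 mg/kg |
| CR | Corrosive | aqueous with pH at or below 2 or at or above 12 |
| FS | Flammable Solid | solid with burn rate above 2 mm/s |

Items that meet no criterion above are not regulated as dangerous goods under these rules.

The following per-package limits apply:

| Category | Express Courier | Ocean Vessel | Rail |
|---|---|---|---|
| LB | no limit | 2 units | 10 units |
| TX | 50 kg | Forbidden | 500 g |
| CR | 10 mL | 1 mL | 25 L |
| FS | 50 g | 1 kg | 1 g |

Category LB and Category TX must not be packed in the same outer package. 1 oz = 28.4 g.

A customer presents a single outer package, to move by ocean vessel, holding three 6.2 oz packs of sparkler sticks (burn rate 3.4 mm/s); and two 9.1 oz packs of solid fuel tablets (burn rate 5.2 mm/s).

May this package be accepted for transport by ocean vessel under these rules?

Burn rate 3.4 mm/s meets the Category FS criterion (Flammable Solid), so the sparkler sticks are Category FS.
With burn rate 5.2 mm/s (> 2 mm/s), the solid fuel tablets fall in Category FS.
Total Category FS: (three 6.2 oz packs = 528.24 g) + (two 9.1 oz packs = 516.88 g) = 1045.12 g.
That exceeds the Category FS ocean vessel limit of 1 kg.

No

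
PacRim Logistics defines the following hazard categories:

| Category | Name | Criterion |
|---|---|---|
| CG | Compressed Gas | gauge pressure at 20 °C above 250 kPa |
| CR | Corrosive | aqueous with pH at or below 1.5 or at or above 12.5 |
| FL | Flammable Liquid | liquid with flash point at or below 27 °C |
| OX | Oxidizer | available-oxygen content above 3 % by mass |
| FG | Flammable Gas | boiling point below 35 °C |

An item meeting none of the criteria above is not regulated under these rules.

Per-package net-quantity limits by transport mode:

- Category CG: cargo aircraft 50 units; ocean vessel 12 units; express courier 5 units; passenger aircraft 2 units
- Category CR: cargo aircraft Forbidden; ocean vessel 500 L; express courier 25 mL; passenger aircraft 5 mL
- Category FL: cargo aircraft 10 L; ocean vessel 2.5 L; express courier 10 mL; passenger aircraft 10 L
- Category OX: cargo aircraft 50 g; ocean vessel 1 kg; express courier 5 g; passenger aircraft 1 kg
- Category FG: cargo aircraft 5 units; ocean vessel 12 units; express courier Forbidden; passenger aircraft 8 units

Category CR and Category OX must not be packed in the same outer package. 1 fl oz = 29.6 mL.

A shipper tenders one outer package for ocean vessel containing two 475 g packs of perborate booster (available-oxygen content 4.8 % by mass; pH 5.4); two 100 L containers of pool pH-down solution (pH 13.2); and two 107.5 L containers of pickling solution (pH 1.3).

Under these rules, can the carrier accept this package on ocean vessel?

No

With available-oxygen content 4.8 % by mass (> 3 % by mass), the perborate booster falls in Category OX.
Pool pH-down solution: pH 13.2 ≥ 12.5 → Category CR (Corrosive).
pH 1.3 meets the Category CR criterion (Corrosive), so the pickling solution is Category CR.
Category CR net quantity: (two 100 L containers = 200 L) + (two 107.5 L containers = 215 L) = 415 L.
415 L is within the ocean vessel limit of 500 L for Category CR.
Category OX quantity: two 475 g packs = 950 g.
950 g ≤ 1 kg (ocean vessel limit, Category OX) — within limit.
Category CR and Category OX may not share an outer package.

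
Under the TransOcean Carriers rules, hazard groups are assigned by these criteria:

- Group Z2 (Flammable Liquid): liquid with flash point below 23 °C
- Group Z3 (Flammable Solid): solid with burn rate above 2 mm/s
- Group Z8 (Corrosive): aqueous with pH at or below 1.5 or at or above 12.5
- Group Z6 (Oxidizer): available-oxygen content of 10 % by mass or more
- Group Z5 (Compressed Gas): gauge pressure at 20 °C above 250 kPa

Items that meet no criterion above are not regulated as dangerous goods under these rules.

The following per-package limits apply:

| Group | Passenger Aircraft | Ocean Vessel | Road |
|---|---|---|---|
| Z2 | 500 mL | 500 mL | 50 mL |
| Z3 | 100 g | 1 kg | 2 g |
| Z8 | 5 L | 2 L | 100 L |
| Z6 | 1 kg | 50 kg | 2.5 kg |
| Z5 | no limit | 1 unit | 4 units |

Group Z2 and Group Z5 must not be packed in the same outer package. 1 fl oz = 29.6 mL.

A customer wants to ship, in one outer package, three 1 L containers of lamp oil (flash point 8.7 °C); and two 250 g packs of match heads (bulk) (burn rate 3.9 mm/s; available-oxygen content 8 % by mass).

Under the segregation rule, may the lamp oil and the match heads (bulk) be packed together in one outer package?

Yes

Flash point 8.7 °C meets the Group Z2 criterion (Flammable Liquid), so the lamp oil is Group Z2.
Burn rate 3.9 mm/s meets the Group Z3 criterion (Flammable Solid), so the match heads (bulk) are Group Z3.
No segregation rule bars Group Z2 with Group Z3.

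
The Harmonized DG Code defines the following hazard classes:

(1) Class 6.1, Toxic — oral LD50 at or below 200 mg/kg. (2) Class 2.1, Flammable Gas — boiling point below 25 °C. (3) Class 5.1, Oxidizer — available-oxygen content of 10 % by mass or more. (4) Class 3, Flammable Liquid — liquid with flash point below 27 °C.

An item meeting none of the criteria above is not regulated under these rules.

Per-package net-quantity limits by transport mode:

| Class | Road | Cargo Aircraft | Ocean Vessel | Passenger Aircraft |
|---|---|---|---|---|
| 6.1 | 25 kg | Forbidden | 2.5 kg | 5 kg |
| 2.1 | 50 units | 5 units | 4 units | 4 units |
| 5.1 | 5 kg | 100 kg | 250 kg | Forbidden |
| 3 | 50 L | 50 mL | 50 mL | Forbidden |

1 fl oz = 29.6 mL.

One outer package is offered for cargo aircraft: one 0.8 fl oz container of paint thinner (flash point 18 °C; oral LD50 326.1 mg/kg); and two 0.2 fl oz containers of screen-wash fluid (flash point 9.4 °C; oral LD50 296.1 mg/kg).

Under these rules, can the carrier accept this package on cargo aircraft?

Paint thinner: flash point 18 °C < 27 °C → Class 3 (Flammable Liquid).
Screen-wash fluid: flash point 9.4 °C < 27 °C → Class 3 (Flammable Liquid).
Total Class 3: (one 0.8 fl oz container = 23.68 mL) + (two 0.2 fl oz containers = 11.84 mL) = 35.52 mL.
35.52 mL ≤ 50 mL (cargo aircraft limit, Class 3) — within limit.

Yes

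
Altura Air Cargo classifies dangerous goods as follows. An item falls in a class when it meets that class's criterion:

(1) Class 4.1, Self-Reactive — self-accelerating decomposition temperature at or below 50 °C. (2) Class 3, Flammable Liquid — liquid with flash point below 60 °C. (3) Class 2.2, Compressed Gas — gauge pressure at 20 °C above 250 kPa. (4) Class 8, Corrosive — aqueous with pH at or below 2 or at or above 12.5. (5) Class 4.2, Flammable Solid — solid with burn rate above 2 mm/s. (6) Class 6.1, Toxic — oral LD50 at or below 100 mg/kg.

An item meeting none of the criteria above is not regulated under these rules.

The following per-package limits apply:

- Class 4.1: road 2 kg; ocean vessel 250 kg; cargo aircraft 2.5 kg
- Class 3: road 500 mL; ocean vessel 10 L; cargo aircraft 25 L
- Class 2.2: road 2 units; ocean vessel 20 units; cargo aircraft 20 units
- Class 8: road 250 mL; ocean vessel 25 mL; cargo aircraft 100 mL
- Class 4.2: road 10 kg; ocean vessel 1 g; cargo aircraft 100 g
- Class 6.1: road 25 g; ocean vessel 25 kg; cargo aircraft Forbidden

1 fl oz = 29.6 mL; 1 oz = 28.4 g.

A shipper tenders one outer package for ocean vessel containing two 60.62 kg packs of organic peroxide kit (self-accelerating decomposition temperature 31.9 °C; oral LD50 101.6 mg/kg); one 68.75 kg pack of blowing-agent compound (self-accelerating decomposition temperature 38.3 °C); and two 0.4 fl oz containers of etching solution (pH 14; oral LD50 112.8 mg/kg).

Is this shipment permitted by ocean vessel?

With self-accelerating decomposition temperature 31.9 °C (≤ 50 °C), the organic peroxide kit falls in Class 4.1.
The blowing-agent compound has self-accelerating decomposition temperature 38.3 °C, which is ≤ 50 °C, so it is Class 4.1 (Self-Reactive).
With pH 14 (≥ 12.5), the etching solution falls in Class 8.
Total Class 4.1: (two 60.62 kg packs = 121.24 kg) + 68.75 kg = 189.99 kg.
That is within the Class 4.1 ocean vessel limit of 250 kg.
Class 8 quantity: two 0.4 fl oz containers = 23.68 mL.
That is within the Class 8 ocean vessel limit of 25 mL.
Every hazard class is within its ocean vessel limit and no segregation rule is violated.

Yes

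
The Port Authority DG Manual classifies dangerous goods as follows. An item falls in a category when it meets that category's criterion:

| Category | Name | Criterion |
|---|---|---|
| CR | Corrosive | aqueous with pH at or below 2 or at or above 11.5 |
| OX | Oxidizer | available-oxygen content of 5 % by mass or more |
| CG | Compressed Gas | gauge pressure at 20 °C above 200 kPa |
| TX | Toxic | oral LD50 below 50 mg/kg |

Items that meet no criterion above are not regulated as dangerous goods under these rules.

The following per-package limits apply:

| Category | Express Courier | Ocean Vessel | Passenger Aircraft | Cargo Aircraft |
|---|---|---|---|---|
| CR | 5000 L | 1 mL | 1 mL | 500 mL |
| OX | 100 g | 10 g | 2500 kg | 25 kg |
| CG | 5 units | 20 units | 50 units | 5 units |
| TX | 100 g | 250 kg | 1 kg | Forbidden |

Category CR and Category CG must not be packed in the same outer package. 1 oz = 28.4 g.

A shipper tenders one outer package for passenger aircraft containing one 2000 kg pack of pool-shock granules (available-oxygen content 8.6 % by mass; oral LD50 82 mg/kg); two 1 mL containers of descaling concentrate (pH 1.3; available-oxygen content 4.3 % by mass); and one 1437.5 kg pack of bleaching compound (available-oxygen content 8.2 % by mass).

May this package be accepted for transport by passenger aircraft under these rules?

No

Available-oxygen content 8.6 % by mass meets the Category OX criterion (Oxidizer), so the pool-shock granules are Category OX.
With pH 1.3 (≤ 2), the descaling concentrate falls in Category CR.
Available-oxygen content 8.2 % by mass meets the Category OX criterion (Oxidizer), so the bleaching compound is Category OX.
Category OX net quantity: 2000 kg + 1437.5 kg = 3437.5 kg.
That exceeds the Category OX passenger aircraft limit of 2500 kg.
Category CR quantity: two 1 mL containers = 2 mL.
That exceeds the Category CR passenger aircraft limit of 1 mL.
The segregation rule (Category CR with Category CG) does not apply to Category OX with Category CR.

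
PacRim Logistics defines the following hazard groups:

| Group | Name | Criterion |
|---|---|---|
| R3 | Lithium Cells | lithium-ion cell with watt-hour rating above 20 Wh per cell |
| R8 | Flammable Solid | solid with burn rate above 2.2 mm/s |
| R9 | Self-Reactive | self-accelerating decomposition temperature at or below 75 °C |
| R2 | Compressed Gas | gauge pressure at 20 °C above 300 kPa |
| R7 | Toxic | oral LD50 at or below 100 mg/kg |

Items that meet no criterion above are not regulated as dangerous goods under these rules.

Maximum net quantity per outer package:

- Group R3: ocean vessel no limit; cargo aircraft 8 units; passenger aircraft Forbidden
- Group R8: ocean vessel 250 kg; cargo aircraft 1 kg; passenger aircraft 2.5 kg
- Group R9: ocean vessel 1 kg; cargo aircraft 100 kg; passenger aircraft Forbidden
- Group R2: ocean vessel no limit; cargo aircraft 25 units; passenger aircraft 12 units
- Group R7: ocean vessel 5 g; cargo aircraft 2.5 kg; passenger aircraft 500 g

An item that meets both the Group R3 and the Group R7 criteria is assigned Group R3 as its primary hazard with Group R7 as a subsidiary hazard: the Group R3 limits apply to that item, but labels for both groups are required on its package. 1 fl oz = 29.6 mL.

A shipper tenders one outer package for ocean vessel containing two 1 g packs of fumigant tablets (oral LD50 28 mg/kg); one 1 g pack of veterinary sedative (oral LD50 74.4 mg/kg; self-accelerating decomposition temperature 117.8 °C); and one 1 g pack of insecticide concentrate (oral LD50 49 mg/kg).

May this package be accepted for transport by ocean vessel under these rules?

Oral LD50 28 mg/kg meets the Group R7 criterion (Toxic), so the fumigant tablets are Group R7.
Veterinary sedative: oral LD50 74.4 mg/kg ≤ 100 mg/kg → Group R7 (Toxic).
Insecticide concentrate: oral LD50 49 mg/kg ≤ 100 mg/kg → Group R7 (Toxic).
Group R7 net quantity: (two 1 g packs = 2 g) + 1 g + 1 g = 4 g.
4 g is within the ocean vessel limit of 5 g for Group R7.

Yes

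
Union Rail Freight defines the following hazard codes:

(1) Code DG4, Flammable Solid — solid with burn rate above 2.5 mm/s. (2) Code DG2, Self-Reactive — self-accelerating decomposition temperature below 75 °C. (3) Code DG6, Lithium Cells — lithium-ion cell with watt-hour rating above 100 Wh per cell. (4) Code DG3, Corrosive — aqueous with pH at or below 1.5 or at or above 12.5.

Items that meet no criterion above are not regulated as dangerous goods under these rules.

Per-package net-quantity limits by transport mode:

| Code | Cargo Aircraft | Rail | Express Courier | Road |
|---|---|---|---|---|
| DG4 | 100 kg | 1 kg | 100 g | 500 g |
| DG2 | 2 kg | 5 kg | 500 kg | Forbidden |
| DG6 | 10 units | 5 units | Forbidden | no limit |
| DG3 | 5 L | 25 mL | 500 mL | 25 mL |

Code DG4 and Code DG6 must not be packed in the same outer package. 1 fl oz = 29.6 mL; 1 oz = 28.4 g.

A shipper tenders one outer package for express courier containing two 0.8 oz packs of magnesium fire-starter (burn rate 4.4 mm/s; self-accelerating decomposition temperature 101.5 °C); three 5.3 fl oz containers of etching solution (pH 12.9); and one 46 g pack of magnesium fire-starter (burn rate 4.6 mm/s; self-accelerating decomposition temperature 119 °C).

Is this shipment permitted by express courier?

Yes

With burn rate 4.4 mm/s (> 2.5 mm/s), the magnesium fire-starter falls in Code DG4.
With pH 12.9 (≥ 12.5), the etching solution falls in Code DG3.
With burn rate 4.6 mm/s (> 2.5 mm/s), the magnesium fire-starter falls in Code DG4.
Code DG4 net quantity: (two 0.8 oz packs = 45.44 g) + 46 g = 91.44 g.
91.44 g is within the express courier limit of 100 g for Code DG4.
Code DG3 quantity: three 5.3 fl oz containers = 470.64 mL.
That is within the Code DG3 express courier limit of 500 mL.
The segregation rule (Code DG4 with Code DG6) does not apply to Code DG4 with Code DG3.
Every hazard code is within its express courier limit and no segregation rule is violated.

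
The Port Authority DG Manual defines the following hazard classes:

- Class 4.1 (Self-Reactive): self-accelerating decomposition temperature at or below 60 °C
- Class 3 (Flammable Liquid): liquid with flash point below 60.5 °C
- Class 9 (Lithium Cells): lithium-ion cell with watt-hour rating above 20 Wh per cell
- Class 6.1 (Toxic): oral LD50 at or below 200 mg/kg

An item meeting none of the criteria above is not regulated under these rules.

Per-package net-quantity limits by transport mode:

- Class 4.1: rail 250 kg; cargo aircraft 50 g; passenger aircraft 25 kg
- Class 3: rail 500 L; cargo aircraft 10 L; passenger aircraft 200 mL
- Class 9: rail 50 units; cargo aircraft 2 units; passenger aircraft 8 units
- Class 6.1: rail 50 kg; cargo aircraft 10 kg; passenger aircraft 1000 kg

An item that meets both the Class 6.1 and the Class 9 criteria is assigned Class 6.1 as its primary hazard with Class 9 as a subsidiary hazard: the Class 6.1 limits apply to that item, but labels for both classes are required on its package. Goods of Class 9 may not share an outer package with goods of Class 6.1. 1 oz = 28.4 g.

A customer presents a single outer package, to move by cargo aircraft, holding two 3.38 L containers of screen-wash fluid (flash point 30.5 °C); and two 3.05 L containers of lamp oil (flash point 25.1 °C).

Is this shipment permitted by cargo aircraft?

No

Screen-wash fluid: flash point 30.5 °C < 60.5 °C → Class 3 (Flammable Liquid).
Lamp oil: flash point 25.1 °C < 60.5 °C → Class 3 (Flammable Liquid).
Class 3 net quantity: (two 3.38 L containers = 6.76 L) + (two 3.05 L containers = 6.1 L) = 12.86 L.
That exceeds the Class 3 cargo aircraft limit of 10 L.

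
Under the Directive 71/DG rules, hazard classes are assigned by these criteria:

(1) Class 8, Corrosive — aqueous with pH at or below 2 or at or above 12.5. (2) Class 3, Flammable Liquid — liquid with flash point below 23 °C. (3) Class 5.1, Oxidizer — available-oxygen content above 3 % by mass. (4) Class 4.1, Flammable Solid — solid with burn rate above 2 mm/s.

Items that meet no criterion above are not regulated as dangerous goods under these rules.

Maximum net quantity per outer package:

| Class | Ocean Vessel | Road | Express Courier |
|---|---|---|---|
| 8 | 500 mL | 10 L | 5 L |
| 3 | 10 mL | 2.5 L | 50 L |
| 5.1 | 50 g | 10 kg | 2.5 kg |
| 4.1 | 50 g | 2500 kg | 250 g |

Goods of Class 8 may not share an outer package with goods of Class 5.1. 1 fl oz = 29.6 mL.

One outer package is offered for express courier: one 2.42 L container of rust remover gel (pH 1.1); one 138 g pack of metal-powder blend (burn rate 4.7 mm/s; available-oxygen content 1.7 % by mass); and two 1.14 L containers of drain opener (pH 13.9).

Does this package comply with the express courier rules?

With pH 1.1 (≤ 2), the rust remover gel falls in Class 8.
Burn rate 4.7 mm/s meets the Class 4.1 criterion (Flammable Solid), so the metal-powder blend is Class 4.1.
pH 13.9 meets the Class 8 criterion (Corrosive), so the drain opener is Class 8.
Total Class 8: 2.42 L + (two 1.14 L containers = 2.28 L) = 4.7 L.
4.7 L is within the express courier limit of 5 L for Class 8.
Class 4.1 quantity: 138 g.
138 g ≤ 250 g (express courier limit, Class 4.1) — within limit.
The segregation rule (Class 8 with Class 5.1) does not apply to Class 8 with Class 4.1.
Every hazard class is within its express courier limit and no segregation rule is violated.

Yes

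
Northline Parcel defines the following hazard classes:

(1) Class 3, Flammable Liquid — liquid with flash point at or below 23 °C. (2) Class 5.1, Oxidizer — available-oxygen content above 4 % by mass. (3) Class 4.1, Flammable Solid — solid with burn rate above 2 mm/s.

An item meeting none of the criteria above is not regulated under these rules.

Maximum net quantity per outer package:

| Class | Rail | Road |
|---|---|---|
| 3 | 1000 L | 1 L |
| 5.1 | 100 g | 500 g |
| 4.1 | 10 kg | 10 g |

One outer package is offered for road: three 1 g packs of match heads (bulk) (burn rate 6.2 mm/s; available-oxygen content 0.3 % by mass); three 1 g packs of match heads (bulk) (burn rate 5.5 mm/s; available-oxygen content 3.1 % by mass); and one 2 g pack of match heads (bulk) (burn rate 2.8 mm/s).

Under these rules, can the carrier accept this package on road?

Yes

Burn rate 6.2 mm/s meets the Class 4.1 criterion (Flammable Solid), so the match heads (bulk) are Class 4.1.
Burn rate 5.5 mm/s meets the Class 4.1 criterion (Flammable Solid), so the match heads (bulk) are Class 4.1.
With burn rate 2.8 mm/s (> 2 mm/s), the match heads (bulk) fall in Class 4.1.
Class 4.1 net quantity: (three 1 g packs = 3 g) + (three 1 g packs = 3 g) + 2 g = 8 g.
8 g is within the road limit of 10 g for Class 4.1.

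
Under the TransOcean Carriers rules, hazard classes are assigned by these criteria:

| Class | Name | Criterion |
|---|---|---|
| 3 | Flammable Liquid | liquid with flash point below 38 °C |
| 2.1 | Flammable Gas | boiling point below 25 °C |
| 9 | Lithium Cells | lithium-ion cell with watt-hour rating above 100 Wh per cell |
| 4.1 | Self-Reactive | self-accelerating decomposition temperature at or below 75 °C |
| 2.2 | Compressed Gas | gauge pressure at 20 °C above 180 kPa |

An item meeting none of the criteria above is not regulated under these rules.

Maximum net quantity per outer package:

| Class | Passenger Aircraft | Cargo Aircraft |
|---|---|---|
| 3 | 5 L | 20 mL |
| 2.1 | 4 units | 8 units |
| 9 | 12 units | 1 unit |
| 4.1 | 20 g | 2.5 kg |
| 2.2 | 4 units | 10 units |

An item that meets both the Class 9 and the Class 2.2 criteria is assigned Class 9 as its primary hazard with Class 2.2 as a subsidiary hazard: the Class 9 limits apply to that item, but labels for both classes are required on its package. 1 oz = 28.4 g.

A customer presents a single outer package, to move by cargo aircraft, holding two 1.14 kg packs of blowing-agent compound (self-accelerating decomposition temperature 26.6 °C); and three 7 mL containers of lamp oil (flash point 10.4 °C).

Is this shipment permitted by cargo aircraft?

With self-accelerating decomposition temperature 26.6 °C (≤ 75 °C), the blowing-agent compound falls in Class 4.1.
Lamp oil: flash point 10.4 °C < 38 °C → Class 3 (Flammable Liquid).
Class 3 quantity: three 7 mL containers = 21 mL.
21 mL exceeds the cargo aircraft limit of 20 mL for Class 3.
Class 4.1 quantity: two 1.14 kg packs = 2.28 kg.
2.28 kg is within the cargo aircraft limit of 2.5 kg for Class 4.1.

No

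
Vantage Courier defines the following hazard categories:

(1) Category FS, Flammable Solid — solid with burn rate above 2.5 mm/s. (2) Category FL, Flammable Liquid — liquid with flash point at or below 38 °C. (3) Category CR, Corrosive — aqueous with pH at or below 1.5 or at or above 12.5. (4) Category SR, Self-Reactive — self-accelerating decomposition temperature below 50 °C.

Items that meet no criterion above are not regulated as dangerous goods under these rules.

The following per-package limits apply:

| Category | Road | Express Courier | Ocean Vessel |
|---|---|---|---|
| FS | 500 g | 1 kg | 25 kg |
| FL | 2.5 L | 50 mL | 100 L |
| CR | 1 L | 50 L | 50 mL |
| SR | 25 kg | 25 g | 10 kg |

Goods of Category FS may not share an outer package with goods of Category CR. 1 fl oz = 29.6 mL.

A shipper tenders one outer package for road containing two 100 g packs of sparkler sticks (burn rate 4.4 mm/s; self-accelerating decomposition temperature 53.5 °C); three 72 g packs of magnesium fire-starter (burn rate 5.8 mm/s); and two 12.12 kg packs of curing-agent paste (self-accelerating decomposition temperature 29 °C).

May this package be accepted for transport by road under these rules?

The sparkler sticks have burn rate 4.4 mm/s, which is > 2.5 mm/s, so they are Category FS (Flammable Solid).
With burn rate 5.8 mm/s (> 2.5 mm/s), the magnesium fire-starter falls in Category FS.
The curing-agent paste has self-accelerating decomposition temperature 29 °C, which is < 50 °C, so it is Category SR (Self-Reactive).
Total Category FS: (two 100 g packs = 200 g) + (three 72 g packs = 216 g) = 416 g.
That is within the Category FS road limit of 500 g.
Category SR quantity: two 12.12 kg packs = 24.24 kg.
That is within the Category SR road limit of 25 kg.
The segregation rule (Category FS with Category CR) does not apply to Category FS with Category SR.
Every hazard category is within its road limit and no segregation rule is violated.

Yes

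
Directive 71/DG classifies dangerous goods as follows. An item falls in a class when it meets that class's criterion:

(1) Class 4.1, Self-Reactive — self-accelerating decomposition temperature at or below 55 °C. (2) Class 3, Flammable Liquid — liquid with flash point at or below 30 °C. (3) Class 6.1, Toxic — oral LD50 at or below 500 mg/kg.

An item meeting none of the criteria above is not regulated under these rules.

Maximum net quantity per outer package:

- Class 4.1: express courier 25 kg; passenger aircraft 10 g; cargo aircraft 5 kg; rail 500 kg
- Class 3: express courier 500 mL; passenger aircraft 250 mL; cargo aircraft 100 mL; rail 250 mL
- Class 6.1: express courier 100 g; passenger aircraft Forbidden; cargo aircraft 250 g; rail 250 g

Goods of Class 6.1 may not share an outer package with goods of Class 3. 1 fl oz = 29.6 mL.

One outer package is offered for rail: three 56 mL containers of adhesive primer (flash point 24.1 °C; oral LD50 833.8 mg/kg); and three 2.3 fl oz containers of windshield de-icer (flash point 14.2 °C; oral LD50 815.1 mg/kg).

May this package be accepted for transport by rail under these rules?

No

Adhesive primer: flash point 24.1 °C ≤ 30 °C → Class 3 (Flammable Liquid).
The windshield de-icer has flash point 14.2 °C, which is ≤ 30 °C, so it is Class 3 (Flammable Liquid).
Class 3 net quantity: (three 56 mL containers = 168 mL) + (three 2.3 fl oz containers = 204.24 mL) = 372.24 mL.
That exceeds the Class 3 rail limit of 250 mL.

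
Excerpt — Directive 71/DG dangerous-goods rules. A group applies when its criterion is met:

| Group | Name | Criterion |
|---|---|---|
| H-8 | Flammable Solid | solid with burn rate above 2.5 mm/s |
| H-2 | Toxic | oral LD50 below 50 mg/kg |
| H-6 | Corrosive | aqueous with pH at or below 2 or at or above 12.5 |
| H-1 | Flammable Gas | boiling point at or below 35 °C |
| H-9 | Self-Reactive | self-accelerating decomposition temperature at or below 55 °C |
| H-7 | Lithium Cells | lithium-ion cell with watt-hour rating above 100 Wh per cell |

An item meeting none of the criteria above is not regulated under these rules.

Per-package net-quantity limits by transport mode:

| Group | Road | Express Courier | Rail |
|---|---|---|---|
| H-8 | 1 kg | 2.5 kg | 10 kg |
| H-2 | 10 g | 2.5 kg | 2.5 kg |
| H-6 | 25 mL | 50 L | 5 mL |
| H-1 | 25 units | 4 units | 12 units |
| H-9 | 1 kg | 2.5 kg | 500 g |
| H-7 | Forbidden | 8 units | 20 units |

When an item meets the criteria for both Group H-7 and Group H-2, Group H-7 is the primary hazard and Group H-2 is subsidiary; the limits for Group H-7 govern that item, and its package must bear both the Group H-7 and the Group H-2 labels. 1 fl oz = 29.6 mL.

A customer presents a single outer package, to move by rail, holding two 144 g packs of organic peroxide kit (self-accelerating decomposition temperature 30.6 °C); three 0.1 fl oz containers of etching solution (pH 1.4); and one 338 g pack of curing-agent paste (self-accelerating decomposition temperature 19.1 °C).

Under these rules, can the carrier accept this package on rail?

No

Self-accelerating decomposition temperature 30.6 °C meets the Group H-9 criterion (Self-Reactive), so the organic peroxide kit is Group H-9.
The etching solution has pH 1.4, which is ≤ 2, so it is Group H-6 (Corrosive).
Curing-agent paste: self-accelerating decomposition temperature 19.1 °C ≤ 55 °C → Group H-9 (Self-Reactive).
Total Group H-9: (two 144 g packs = 288 g) + 338 g = 626 g.
That exceeds the Group H-9 rail limit of 500 g.
Group H-6 quantity: three 0.1 fl oz containers = 8.88 mL.
That exceeds the Group H-6 rail limit of 5 mL.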